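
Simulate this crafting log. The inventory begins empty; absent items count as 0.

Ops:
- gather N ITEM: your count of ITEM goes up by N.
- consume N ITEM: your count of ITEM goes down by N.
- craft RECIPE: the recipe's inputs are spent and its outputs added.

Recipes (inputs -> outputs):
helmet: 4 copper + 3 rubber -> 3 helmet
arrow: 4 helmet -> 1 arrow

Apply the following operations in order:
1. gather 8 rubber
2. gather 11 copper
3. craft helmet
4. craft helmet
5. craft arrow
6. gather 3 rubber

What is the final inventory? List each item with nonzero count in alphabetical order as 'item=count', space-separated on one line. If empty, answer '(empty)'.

After 1 (gather 8 rubber): rubber=8
After 2 (gather 11 copper): copper=11 rubber=8
After 3 (craft helmet): copper=7 helmet=3 rubber=5
After 4 (craft helmet): copper=3 helmet=6 rubber=2
After 5 (craft arrow): arrow=1 copper=3 helmet=2 rubber=2
After 6 (gather 3 rubber): arrow=1 copper=3 helmet=2 rubber=5

Answer: arrow=1 copper=3 helmet=2 rubber=5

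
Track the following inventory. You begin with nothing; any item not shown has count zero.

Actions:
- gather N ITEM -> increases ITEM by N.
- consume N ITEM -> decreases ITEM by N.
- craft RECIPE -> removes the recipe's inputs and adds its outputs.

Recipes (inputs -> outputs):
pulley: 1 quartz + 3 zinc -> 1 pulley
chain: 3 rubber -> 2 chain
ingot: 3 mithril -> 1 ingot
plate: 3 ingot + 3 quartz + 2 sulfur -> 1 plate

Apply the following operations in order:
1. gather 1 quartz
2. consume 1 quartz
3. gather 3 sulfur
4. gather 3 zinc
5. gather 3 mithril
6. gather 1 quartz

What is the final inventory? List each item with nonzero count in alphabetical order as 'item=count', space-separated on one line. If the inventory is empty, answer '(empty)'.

Answer: mithril=3 quartz=1 sulfur=3 zinc=3

Derivation:
After 1 (gather 1 quartz): quartz=1
After 2 (consume 1 quartz): (empty)
After 3 (gather 3 sulfur): sulfur=3
After 4 (gather 3 zinc): sulfur=3 zinc=3
After 5 (gather 3 mithril): mithril=3 sulfur=3 zinc=3
After 6 (gather 1 quartz): mithril=3 quartz=1 sulfur=3 zinc=3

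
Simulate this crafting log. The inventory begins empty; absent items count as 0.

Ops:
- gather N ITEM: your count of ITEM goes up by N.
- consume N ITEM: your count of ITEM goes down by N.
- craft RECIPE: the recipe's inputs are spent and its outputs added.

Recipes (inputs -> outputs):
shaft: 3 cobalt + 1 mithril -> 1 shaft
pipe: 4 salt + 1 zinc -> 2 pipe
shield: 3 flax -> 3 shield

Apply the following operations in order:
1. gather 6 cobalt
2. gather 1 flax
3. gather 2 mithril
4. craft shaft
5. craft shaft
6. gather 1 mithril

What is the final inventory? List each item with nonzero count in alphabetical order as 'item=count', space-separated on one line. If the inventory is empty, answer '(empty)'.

After 1 (gather 6 cobalt): cobalt=6
After 2 (gather 1 flax): cobalt=6 flax=1
After 3 (gather 2 mithril): cobalt=6 flax=1 mithril=2
After 4 (craft shaft): cobalt=3 flax=1 mithril=1 shaft=1
After 5 (craft shaft): flax=1 shaft=2
After 6 (gather 1 mithril): flax=1 mithril=1 shaft=2

Answer: flax=1 mithril=1 shaft=2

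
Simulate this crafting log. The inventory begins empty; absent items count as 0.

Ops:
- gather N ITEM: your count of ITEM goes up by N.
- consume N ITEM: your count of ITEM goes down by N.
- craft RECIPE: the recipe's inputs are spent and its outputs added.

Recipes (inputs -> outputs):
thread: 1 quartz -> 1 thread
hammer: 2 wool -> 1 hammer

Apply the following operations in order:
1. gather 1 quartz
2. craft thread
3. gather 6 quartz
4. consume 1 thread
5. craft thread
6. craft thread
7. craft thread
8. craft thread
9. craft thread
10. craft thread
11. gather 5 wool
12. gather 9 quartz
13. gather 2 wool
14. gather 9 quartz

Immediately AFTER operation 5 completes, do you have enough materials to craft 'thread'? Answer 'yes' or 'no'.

After 1 (gather 1 quartz): quartz=1
After 2 (craft thread): thread=1
After 3 (gather 6 quartz): quartz=6 thread=1
After 4 (consume 1 thread): quartz=6
After 5 (craft thread): quartz=5 thread=1

Answer: yes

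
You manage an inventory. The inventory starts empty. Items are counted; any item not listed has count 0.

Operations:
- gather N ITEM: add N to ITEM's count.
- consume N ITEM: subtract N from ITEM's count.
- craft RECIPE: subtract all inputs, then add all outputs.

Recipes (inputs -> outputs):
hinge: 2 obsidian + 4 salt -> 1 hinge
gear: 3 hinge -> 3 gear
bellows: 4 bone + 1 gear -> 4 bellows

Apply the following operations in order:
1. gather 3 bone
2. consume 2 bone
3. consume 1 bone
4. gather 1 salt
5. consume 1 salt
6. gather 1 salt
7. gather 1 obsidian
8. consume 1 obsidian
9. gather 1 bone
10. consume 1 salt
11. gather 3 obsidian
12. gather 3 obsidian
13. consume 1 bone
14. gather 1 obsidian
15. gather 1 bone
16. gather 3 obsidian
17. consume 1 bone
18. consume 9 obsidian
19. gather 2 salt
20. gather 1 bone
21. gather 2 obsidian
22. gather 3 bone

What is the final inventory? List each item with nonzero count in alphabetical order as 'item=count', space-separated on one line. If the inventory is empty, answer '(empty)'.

After 1 (gather 3 bone): bone=3
After 2 (consume 2 bone): bone=1
After 3 (consume 1 bone): (empty)
After 4 (gather 1 salt): salt=1
After 5 (consume 1 salt): (empty)
After 6 (gather 1 salt): salt=1
After 7 (gather 1 obsidian): obsidian=1 salt=1
After 8 (consume 1 obsidian): salt=1
After 9 (gather 1 bone): bone=1 salt=1
After 10 (consume 1 salt): bone=1
After 11 (gather 3 obsidian): bone=1 obsidian=3
After 12 (gather 3 obsidian): bone=1 obsidian=6
After 13 (consume 1 bone): obsidian=6
After 14 (gather 1 obsidian): obsidian=7
After 15 (gather 1 bone): bone=1 obsidian=7
After 16 (gather 3 obsidian): bone=1 obsidian=10
After 17 (consume 1 bone): obsidian=10
After 18 (consume 9 obsidian): obsidian=1
After 19 (gather 2 salt): obsidian=1 salt=2
After 20 (gather 1 bone): bone=1 obsidian=1 salt=2
After 21 (gather 2 obsidian): bone=1 obsidian=3 salt=2
After 22 (gather 3 bone): bone=4 obsidian=3 salt=2

Answer: bone=4 obsidian=3 salt=2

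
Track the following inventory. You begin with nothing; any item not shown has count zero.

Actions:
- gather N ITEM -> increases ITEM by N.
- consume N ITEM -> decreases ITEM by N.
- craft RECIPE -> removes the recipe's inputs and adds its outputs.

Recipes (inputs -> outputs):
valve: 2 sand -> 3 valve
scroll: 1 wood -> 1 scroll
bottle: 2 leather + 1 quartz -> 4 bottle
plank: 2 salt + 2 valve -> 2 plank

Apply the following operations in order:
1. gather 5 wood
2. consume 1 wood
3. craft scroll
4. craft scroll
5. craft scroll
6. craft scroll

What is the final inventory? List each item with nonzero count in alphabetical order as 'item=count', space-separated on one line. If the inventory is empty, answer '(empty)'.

Answer: scroll=4

Derivation:
After 1 (gather 5 wood): wood=5
After 2 (consume 1 wood): wood=4
After 3 (craft scroll): scroll=1 wood=3
After 4 (craft scroll): scroll=2 wood=2
After 5 (craft scroll): scroll=3 wood=1
After 6 (craft scroll): scroll=4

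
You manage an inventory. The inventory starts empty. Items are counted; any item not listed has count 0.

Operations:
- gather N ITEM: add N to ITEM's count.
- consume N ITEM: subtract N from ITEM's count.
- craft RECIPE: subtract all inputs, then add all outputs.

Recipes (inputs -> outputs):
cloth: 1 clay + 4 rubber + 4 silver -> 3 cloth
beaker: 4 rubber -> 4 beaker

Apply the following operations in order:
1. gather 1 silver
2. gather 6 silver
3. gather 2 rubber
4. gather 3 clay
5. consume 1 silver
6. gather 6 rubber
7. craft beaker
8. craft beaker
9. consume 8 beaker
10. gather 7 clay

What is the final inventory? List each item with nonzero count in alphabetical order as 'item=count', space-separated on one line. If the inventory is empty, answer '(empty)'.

Answer: clay=10 silver=6

Derivation:
After 1 (gather 1 silver): silver=1
After 2 (gather 6 silver): silver=7
After 3 (gather 2 rubber): rubber=2 silver=7
After 4 (gather 3 clay): clay=3 rubber=2 silver=7
After 5 (consume 1 silver): clay=3 rubber=2 silver=6
After 6 (gather 6 rubber): clay=3 rubber=8 silver=6
After 7 (craft beaker): beaker=4 clay=3 rubber=4 silver=6
After 8 (craft beaker): beaker=8 clay=3 silver=6
After 9 (consume 8 beaker): clay=3 silver=6
After 10 (gather 7 clay): clay=10 silver=6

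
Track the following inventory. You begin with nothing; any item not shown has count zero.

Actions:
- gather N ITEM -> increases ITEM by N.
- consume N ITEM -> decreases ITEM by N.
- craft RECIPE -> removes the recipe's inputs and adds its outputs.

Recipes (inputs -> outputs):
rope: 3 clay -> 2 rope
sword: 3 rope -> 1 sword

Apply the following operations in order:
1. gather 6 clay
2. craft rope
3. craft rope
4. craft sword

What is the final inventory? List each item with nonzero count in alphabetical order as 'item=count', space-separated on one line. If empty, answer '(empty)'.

Answer: rope=1 sword=1

Derivation:
After 1 (gather 6 clay): clay=6
After 2 (craft rope): clay=3 rope=2
After 3 (craft rope): rope=4
After 4 (craft sword): rope=1 sword=1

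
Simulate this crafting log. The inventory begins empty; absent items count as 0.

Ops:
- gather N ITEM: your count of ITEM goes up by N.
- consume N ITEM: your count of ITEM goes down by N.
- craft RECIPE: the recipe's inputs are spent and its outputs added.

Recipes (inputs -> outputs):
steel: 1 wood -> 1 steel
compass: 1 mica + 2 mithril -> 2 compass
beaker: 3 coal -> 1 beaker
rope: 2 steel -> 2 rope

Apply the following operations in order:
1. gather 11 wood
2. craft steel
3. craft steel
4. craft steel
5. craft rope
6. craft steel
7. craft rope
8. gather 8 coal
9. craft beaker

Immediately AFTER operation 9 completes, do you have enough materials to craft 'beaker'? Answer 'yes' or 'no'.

Answer: yes

Derivation:
After 1 (gather 11 wood): wood=11
After 2 (craft steel): steel=1 wood=10
After 3 (craft steel): steel=2 wood=9
After 4 (craft steel): steel=3 wood=8
After 5 (craft rope): rope=2 steel=1 wood=8
After 6 (craft steel): rope=2 steel=2 wood=7
After 7 (craft rope): rope=4 wood=7
After 8 (gather 8 coal): coal=8 rope=4 wood=7
After 9 (craft beaker): beaker=1 coal=5 rope=4 wood=7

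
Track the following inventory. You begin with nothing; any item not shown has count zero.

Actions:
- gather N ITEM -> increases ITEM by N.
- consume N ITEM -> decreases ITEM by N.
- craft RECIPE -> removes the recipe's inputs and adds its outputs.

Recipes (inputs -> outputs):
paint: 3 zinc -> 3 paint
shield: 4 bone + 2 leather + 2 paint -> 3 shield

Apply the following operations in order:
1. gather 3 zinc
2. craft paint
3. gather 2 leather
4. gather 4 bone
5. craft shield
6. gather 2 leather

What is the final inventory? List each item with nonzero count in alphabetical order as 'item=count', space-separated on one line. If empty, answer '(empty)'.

After 1 (gather 3 zinc): zinc=3
After 2 (craft paint): paint=3
After 3 (gather 2 leather): leather=2 paint=3
After 4 (gather 4 bone): bone=4 leather=2 paint=3
After 5 (craft shield): paint=1 shield=3
After 6 (gather 2 leather): leather=2 paint=1 shield=3

Answer: leather=2 paint=1 shield=3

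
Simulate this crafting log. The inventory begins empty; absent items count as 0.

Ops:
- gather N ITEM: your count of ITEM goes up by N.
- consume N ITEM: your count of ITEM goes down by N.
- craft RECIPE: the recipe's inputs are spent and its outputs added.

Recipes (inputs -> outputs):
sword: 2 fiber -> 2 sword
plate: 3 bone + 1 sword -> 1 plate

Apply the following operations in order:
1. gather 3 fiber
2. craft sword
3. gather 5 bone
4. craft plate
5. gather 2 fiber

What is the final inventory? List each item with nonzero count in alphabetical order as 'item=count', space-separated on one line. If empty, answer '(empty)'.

After 1 (gather 3 fiber): fiber=3
After 2 (craft sword): fiber=1 sword=2
After 3 (gather 5 bone): bone=5 fiber=1 sword=2
After 4 (craft plate): bone=2 fiber=1 plate=1 sword=1
After 5 (gather 2 fiber): bone=2 fiber=3 plate=1 sword=1

Answer: bone=2 fiber=3 plate=1 sword=1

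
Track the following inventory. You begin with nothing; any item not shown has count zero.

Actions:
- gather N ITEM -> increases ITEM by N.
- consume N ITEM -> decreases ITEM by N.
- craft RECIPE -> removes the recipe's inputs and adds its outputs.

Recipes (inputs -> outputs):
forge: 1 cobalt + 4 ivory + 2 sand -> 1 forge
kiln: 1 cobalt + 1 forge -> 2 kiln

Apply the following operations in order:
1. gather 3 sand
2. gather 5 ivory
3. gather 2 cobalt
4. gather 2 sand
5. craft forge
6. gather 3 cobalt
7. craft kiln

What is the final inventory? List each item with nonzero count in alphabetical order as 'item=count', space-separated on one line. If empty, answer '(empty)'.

Answer: cobalt=3 ivory=1 kiln=2 sand=3

Derivation:
After 1 (gather 3 sand): sand=3
After 2 (gather 5 ivory): ivory=5 sand=3
After 3 (gather 2 cobalt): cobalt=2 ivory=5 sand=3
After 4 (gather 2 sand): cobalt=2 ivory=5 sand=5
After 5 (craft forge): cobalt=1 forge=1 ivory=1 sand=3
After 6 (gather 3 cobalt): cobalt=4 forge=1 ivory=1 sand=3
After 7 (craft kiln): cobalt=3 ivory=1 kiln=2 sand=3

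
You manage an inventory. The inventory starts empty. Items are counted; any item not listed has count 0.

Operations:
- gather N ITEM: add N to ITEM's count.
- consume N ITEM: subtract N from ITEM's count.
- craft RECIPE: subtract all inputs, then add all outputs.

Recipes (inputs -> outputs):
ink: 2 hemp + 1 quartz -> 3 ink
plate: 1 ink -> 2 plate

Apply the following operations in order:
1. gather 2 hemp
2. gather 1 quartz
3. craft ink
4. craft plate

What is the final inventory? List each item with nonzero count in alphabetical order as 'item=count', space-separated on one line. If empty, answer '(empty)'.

Answer: ink=2 plate=2

Derivation:
After 1 (gather 2 hemp): hemp=2
After 2 (gather 1 quartz): hemp=2 quartz=1
After 3 (craft ink): ink=3
After 4 (craft plate): ink=2 plate=2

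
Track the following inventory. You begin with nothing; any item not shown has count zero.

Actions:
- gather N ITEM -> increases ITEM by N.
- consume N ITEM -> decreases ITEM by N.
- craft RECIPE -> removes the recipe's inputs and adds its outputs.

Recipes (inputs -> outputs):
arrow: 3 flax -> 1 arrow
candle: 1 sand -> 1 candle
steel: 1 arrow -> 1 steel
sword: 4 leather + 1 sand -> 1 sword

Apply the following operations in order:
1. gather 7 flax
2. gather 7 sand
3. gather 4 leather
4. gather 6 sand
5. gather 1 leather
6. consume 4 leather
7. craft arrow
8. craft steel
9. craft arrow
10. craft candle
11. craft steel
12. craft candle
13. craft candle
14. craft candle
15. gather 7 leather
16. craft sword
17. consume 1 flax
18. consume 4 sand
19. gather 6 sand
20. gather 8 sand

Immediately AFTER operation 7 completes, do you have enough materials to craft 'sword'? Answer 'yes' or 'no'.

Answer: no

Derivation:
After 1 (gather 7 flax): flax=7
After 2 (gather 7 sand): flax=7 sand=7
After 3 (gather 4 leather): flax=7 leather=4 sand=7
After 4 (gather 6 sand): flax=7 leather=4 sand=13
After 5 (gather 1 leather): flax=7 leather=5 sand=13
After 6 (consume 4 leather): flax=7 leather=1 sand=13
After 7 (craft arrow): arrow=1 flax=4 leather=1 sand=13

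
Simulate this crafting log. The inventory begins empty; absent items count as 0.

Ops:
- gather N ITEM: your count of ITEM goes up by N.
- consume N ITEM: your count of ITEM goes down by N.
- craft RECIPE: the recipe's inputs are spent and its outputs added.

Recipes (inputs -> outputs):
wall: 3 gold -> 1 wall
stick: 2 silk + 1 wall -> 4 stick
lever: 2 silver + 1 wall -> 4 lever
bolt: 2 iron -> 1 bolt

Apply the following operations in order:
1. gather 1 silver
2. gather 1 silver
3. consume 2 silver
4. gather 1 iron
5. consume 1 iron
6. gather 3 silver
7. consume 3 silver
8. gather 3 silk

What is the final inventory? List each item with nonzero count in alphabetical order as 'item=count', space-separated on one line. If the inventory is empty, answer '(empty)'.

Answer: silk=3

Derivation:
After 1 (gather 1 silver): silver=1
After 2 (gather 1 silver): silver=2
After 3 (consume 2 silver): (empty)
After 4 (gather 1 iron): iron=1
After 5 (consume 1 iron): (empty)
After 6 (gather 3 silver): silver=3
After 7 (consume 3 silver): (empty)
After 8 (gather 3 silk): silk=3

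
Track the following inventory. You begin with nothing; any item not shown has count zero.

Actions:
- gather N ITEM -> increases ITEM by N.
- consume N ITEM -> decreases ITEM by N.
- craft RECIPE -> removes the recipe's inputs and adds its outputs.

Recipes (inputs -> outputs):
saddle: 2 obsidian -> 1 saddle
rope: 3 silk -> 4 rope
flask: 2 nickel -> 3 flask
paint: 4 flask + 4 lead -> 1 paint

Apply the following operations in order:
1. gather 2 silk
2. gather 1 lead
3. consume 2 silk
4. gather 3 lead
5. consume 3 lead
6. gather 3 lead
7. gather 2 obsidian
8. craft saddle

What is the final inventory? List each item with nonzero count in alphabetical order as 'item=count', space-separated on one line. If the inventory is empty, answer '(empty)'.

After 1 (gather 2 silk): silk=2
After 2 (gather 1 lead): lead=1 silk=2
After 3 (consume 2 silk): lead=1
After 4 (gather 3 lead): lead=4
After 5 (consume 3 lead): lead=1
After 6 (gather 3 lead): lead=4
After 7 (gather 2 obsidian): lead=4 obsidian=2
After 8 (craft saddle): lead=4 saddle=1

Answer: lead=4 saddle=1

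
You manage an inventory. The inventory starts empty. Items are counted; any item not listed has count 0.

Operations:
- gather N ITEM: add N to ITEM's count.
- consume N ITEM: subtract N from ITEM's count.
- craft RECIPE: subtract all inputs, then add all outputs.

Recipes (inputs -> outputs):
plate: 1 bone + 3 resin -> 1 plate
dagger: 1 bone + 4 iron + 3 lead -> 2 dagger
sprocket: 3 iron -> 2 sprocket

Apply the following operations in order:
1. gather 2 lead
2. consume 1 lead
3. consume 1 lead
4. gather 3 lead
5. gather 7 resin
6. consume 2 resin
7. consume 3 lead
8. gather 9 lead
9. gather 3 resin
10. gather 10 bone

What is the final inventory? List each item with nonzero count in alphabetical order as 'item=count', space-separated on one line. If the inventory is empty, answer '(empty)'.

After 1 (gather 2 lead): lead=2
After 2 (consume 1 lead): lead=1
After 3 (consume 1 lead): (empty)
After 4 (gather 3 lead): lead=3
After 5 (gather 7 resin): lead=3 resin=7
After 6 (consume 2 resin): lead=3 resin=5
After 7 (consume 3 lead): resin=5
After 8 (gather 9 lead): lead=9 resin=5
After 9 (gather 3 resin): lead=9 resin=8
After 10 (gather 10 bone): bone=10 lead=9 resin=8

Answer: bone=10 lead=9 resin=8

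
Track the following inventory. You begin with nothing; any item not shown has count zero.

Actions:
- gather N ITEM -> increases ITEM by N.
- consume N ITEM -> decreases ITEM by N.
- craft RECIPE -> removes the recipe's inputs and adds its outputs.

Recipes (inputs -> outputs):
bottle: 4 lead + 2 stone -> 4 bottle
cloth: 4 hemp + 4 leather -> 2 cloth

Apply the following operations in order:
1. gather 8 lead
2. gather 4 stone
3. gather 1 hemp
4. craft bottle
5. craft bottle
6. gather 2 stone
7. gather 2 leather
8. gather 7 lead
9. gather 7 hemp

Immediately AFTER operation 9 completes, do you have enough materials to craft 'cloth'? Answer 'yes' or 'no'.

After 1 (gather 8 lead): lead=8
After 2 (gather 4 stone): lead=8 stone=4
After 3 (gather 1 hemp): hemp=1 lead=8 stone=4
After 4 (craft bottle): bottle=4 hemp=1 lead=4 stone=2
After 5 (craft bottle): bottle=8 hemp=1
After 6 (gather 2 stone): bottle=8 hemp=1 stone=2
After 7 (gather 2 leather): bottle=8 hemp=1 leather=2 stone=2
After 8 (gather 7 lead): bottle=8 hemp=1 lead=7 leather=2 stone=2
After 9 (gather 7 hemp): bottle=8 hemp=8 lead=7 leather=2 stone=2

Answer: no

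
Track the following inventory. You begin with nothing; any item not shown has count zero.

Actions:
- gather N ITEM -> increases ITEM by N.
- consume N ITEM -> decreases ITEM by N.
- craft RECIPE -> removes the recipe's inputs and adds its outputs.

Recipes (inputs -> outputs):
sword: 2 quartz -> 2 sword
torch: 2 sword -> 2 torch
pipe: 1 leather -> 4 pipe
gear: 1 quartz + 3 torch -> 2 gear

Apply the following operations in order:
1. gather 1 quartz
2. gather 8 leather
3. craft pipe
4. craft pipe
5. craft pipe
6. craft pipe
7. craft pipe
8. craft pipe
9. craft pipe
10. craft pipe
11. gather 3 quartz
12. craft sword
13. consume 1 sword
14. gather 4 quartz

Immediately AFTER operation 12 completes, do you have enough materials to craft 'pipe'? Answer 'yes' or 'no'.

After 1 (gather 1 quartz): quartz=1
After 2 (gather 8 leather): leather=8 quartz=1
After 3 (craft pipe): leather=7 pipe=4 quartz=1
After 4 (craft pipe): leather=6 pipe=8 quartz=1
After 5 (craft pipe): leather=5 pipe=12 quartz=1
After 6 (craft pipe): leather=4 pipe=16 quartz=1
After 7 (craft pipe): leather=3 pipe=20 quartz=1
After 8 (craft pipe): leather=2 pipe=24 quartz=1
After 9 (craft pipe): leather=1 pipe=28 quartz=1
After 10 (craft pipe): pipe=32 quartz=1
After 11 (gather 3 quartz): pipe=32 quartz=4
After 12 (craft sword): pipe=32 quartz=2 sword=2

Answer: no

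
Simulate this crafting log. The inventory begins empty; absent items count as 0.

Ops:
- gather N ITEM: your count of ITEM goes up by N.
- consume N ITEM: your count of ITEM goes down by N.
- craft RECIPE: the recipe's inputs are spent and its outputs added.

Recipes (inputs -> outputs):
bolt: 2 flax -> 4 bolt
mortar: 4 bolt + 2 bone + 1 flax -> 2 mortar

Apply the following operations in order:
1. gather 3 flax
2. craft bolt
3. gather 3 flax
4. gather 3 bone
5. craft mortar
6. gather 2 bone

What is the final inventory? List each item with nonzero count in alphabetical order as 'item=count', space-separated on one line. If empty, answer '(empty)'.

After 1 (gather 3 flax): flax=3
After 2 (craft bolt): bolt=4 flax=1
After 3 (gather 3 flax): bolt=4 flax=4
After 4 (gather 3 bone): bolt=4 bone=3 flax=4
After 5 (craft mortar): bone=1 flax=3 mortar=2
After 6 (gather 2 bone): bone=3 flax=3 mortar=2

Answer: bone=3 flax=3 mortar=2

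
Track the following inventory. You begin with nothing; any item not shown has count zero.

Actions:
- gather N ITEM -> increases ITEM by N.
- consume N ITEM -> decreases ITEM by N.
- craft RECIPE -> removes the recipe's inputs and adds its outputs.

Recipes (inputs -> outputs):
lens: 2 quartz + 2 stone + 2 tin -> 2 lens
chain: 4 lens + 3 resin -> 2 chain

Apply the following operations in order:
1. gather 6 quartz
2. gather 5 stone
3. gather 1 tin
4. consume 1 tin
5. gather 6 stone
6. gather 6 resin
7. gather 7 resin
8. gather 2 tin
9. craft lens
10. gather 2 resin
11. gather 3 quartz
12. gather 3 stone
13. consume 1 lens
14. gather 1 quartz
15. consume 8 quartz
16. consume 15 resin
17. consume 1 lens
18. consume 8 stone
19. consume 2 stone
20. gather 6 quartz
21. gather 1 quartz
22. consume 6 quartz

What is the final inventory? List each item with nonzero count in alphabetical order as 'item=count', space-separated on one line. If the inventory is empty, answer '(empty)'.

After 1 (gather 6 quartz): quartz=6
After 2 (gather 5 stone): quartz=6 stone=5
After 3 (gather 1 tin): quartz=6 stone=5 tin=1
After 4 (consume 1 tin): quartz=6 stone=5
After 5 (gather 6 stone): quartz=6 stone=11
After 6 (gather 6 resin): quartz=6 resin=6 stone=11
After 7 (gather 7 resin): quartz=6 resin=13 stone=11
After 8 (gather 2 tin): quartz=6 resin=13 stone=11 tin=2
After 9 (craft lens): lens=2 quartz=4 resin=13 stone=9
After 10 (gather 2 resin): lens=2 quartz=4 resin=15 stone=9
After 11 (gather 3 quartz): lens=2 quartz=7 resin=15 stone=9
After 12 (gather 3 stone): lens=2 quartz=7 resin=15 stone=12
After 13 (consume 1 lens): lens=1 quartz=7 resin=15 stone=12
After 14 (gather 1 quartz): lens=1 quartz=8 resin=15 stone=12
After 15 (consume 8 quartz): lens=1 resin=15 stone=12
After 16 (consume 15 resin): lens=1 stone=12
After 17 (consume 1 lens): stone=12
After 18 (consume 8 stone): stone=4
After 19 (consume 2 stone): stone=2
After 20 (gather 6 quartz): quartz=6 stone=2
After 21 (gather 1 quartz): quartz=7 stone=2
After 22 (consume 6 quartz): quartz=1 stone=2

Answer: quartz=1 stone=2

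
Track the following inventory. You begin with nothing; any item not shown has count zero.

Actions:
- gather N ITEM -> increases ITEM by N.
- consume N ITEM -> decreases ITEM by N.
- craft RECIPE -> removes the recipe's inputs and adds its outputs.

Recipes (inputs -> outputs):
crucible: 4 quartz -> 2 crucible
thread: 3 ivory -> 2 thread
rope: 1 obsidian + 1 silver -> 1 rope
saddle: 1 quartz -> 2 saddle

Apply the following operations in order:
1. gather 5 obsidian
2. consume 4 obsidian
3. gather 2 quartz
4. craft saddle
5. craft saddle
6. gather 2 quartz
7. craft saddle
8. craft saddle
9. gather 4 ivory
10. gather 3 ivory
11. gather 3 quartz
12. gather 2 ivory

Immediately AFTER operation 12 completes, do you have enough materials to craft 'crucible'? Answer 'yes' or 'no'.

Answer: no

Derivation:
After 1 (gather 5 obsidian): obsidian=5
After 2 (consume 4 obsidian): obsidian=1
After 3 (gather 2 quartz): obsidian=1 quartz=2
After 4 (craft saddle): obsidian=1 quartz=1 saddle=2
After 5 (craft saddle): obsidian=1 saddle=4
After 6 (gather 2 quartz): obsidian=1 quartz=2 saddle=4
After 7 (craft saddle): obsidian=1 quartz=1 saddle=6
After 8 (craft saddle): obsidian=1 saddle=8
After 9 (gather 4 ivory): ivory=4 obsidian=1 saddle=8
After 10 (gather 3 ivory): ivory=7 obsidian=1 saddle=8
After 11 (gather 3 quartz): ivory=7 obsidian=1 quartz=3 saddle=8
After 12 (gather 2 ivory): ivory=9 obsidian=1 quartz=3 saddle=8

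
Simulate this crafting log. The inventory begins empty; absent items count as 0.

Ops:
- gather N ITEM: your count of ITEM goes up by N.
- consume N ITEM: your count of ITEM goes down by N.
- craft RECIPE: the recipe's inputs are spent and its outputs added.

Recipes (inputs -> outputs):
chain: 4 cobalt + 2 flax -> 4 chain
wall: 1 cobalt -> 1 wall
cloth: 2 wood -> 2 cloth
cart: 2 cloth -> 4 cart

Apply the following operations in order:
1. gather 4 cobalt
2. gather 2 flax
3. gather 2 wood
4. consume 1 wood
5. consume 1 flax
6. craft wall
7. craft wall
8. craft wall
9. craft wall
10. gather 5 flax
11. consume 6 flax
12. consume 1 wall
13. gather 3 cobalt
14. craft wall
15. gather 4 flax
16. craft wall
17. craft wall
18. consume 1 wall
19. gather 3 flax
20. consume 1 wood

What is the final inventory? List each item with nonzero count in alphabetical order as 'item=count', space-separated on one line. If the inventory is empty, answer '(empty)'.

After 1 (gather 4 cobalt): cobalt=4
After 2 (gather 2 flax): cobalt=4 flax=2
After 3 (gather 2 wood): cobalt=4 flax=2 wood=2
After 4 (consume 1 wood): cobalt=4 flax=2 wood=1
After 5 (consume 1 flax): cobalt=4 flax=1 wood=1
After 6 (craft wall): cobalt=3 flax=1 wall=1 wood=1
After 7 (craft wall): cobalt=2 flax=1 wall=2 wood=1
After 8 (craft wall): cobalt=1 flax=1 wall=3 wood=1
After 9 (craft wall): flax=1 wall=4 wood=1
After 10 (gather 5 flax): flax=6 wall=4 wood=1
After 11 (consume 6 flax): wall=4 wood=1
After 12 (consume 1 wall): wall=3 wood=1
After 13 (gather 3 cobalt): cobalt=3 wall=3 wood=1
After 14 (craft wall): cobalt=2 wall=4 wood=1
After 15 (gather 4 flax): cobalt=2 flax=4 wall=4 wood=1
After 16 (craft wall): cobalt=1 flax=4 wall=5 wood=1
After 17 (craft wall): flax=4 wall=6 wood=1
After 18 (consume 1 wall): flax=4 wall=5 wood=1
After 19 (gather 3 flax): flax=7 wall=5 wood=1
After 20 (consume 1 wood): flax=7 wall=5

Answer: flax=7 wall=5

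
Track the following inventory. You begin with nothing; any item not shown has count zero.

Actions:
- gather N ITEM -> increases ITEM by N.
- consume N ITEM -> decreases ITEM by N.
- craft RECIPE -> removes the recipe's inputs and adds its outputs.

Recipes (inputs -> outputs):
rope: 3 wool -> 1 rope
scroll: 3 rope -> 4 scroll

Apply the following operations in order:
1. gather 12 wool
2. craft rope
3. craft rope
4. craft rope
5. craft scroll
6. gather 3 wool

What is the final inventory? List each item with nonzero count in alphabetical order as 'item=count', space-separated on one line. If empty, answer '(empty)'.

After 1 (gather 12 wool): wool=12
After 2 (craft rope): rope=1 wool=9
After 3 (craft rope): rope=2 wool=6
After 4 (craft rope): rope=3 wool=3
After 5 (craft scroll): scroll=4 wool=3
After 6 (gather 3 wool): scroll=4 wool=6

Answer: scroll=4 wool=6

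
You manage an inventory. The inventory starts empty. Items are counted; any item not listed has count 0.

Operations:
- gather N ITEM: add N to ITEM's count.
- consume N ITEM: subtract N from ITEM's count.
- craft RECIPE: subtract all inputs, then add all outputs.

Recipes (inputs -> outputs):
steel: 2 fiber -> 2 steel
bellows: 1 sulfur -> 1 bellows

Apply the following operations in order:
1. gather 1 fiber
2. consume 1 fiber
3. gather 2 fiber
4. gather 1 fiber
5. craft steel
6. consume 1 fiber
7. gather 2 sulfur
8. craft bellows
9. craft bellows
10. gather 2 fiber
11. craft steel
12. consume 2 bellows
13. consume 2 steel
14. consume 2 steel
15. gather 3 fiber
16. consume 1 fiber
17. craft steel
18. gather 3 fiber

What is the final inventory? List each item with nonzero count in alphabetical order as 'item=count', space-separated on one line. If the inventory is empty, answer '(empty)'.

After 1 (gather 1 fiber): fiber=1
After 2 (consume 1 fiber): (empty)
After 3 (gather 2 fiber): fiber=2
After 4 (gather 1 fiber): fiber=3
After 5 (craft steel): fiber=1 steel=2
After 6 (consume 1 fiber): steel=2
After 7 (gather 2 sulfur): steel=2 sulfur=2
After 8 (craft bellows): bellows=1 steel=2 sulfur=1
After 9 (craft bellows): bellows=2 steel=2
After 10 (gather 2 fiber): bellows=2 fiber=2 steel=2
After 11 (craft steel): bellows=2 steel=4
After 12 (consume 2 bellows): steel=4
After 13 (consume 2 steel): steel=2
After 14 (consume 2 steel): (empty)
After 15 (gather 3 fiber): fiber=3
After 16 (consume 1 fiber): fiber=2
After 17 (craft steel): steel=2
After 18 (gather 3 fiber): fiber=3 steel=2

Answer: fiber=3 steel=2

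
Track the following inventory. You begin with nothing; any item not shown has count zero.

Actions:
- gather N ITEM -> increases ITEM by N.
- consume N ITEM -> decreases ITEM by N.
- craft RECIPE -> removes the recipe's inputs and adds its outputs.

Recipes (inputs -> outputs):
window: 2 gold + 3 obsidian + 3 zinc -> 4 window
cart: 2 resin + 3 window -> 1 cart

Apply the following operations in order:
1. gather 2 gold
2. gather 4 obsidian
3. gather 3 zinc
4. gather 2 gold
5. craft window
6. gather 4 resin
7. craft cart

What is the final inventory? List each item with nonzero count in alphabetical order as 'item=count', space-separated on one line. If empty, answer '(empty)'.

Answer: cart=1 gold=2 obsidian=1 resin=2 window=1

Derivation:
After 1 (gather 2 gold): gold=2
After 2 (gather 4 obsidian): gold=2 obsidian=4
After 3 (gather 3 zinc): gold=2 obsidian=4 zinc=3
After 4 (gather 2 gold): gold=4 obsidian=4 zinc=3
After 5 (craft window): gold=2 obsidian=1 window=4
After 6 (gather 4 resin): gold=2 obsidian=1 resin=4 window=4
After 7 (craft cart): cart=1 gold=2 obsidian=1 resin=2 window=1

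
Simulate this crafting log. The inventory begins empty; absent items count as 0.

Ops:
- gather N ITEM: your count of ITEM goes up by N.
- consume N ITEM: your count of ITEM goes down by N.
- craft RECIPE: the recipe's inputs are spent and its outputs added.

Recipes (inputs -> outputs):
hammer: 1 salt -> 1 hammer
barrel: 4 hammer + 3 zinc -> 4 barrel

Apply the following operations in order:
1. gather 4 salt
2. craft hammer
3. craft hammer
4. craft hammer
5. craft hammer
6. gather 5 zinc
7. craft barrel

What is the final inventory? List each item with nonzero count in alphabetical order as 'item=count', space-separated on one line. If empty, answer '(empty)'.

After 1 (gather 4 salt): salt=4
After 2 (craft hammer): hammer=1 salt=3
After 3 (craft hammer): hammer=2 salt=2
After 4 (craft hammer): hammer=3 salt=1
After 5 (craft hammer): hammer=4
After 6 (gather 5 zinc): hammer=4 zinc=5
After 7 (craft barrel): barrel=4 zinc=2

Answer: barrel=4 zinc=2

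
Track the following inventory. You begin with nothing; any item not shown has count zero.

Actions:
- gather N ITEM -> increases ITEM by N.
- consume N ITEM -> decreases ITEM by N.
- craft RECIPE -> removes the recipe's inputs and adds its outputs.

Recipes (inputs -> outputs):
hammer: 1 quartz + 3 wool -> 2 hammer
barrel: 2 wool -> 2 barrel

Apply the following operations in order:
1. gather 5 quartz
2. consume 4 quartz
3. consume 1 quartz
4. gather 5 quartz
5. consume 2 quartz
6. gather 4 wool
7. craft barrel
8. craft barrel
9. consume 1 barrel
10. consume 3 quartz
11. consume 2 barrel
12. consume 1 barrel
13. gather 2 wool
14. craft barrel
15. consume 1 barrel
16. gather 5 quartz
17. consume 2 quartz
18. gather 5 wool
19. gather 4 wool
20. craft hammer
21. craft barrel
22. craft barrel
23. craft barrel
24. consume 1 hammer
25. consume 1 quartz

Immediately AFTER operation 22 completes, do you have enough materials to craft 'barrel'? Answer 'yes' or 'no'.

Answer: yes

Derivation:
After 1 (gather 5 quartz): quartz=5
After 2 (consume 4 quartz): quartz=1
After 3 (consume 1 quartz): (empty)
After 4 (gather 5 quartz): quartz=5
After 5 (consume 2 quartz): quartz=3
After 6 (gather 4 wool): quartz=3 wool=4
After 7 (craft barrel): barrel=2 quartz=3 wool=2
After 8 (craft barrel): barrel=4 quartz=3
After 9 (consume 1 barrel): barrel=3 quartz=3
After 10 (consume 3 quartz): barrel=3
After 11 (consume 2 barrel): barrel=1
After 12 (consume 1 barrel): (empty)
After 13 (gather 2 wool): wool=2
After 14 (craft barrel): barrel=2
After 15 (consume 1 barrel): barrel=1
After 16 (gather 5 quartz): barrel=1 quartz=5
After 17 (consume 2 quartz): barrel=1 quartz=3
After 18 (gather 5 wool): barrel=1 quartz=3 wool=5
After 19 (gather 4 wool): barrel=1 quartz=3 wool=9
After 20 (craft hammer): barrel=1 hammer=2 quartz=2 wool=6
After 21 (craft barrel): barrel=3 hammer=2 quartz=2 wool=4
After 22 (craft barrel): barrel=5 hammer=2 quartz=2 wool=2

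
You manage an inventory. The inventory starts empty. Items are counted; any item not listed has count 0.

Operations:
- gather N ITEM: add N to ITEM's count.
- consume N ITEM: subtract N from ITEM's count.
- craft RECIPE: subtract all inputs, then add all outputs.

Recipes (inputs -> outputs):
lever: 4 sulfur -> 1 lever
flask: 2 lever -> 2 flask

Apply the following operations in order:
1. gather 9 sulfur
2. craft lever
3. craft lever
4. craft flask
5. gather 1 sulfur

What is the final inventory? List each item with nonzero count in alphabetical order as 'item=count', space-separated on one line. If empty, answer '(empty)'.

Answer: flask=2 sulfur=2

Derivation:
After 1 (gather 9 sulfur): sulfur=9
After 2 (craft lever): lever=1 sulfur=5
After 3 (craft lever): lever=2 sulfur=1
After 4 (craft flask): flask=2 sulfur=1
After 5 (gather 1 sulfur): flask=2 sulfur=2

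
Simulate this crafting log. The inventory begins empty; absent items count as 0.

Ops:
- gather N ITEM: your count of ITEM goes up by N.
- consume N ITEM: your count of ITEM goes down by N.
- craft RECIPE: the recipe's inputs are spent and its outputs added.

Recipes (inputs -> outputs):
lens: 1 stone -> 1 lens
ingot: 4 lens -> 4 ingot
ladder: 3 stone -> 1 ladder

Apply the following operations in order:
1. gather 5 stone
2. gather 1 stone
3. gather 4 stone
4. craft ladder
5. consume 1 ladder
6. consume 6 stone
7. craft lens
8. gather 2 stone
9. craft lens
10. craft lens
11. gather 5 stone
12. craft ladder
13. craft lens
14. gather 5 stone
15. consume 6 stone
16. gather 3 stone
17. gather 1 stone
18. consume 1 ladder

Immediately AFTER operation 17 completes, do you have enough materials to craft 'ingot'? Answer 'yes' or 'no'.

Answer: yes

Derivation:
After 1 (gather 5 stone): stone=5
After 2 (gather 1 stone): stone=6
After 3 (gather 4 stone): stone=10
After 4 (craft ladder): ladder=1 stone=7
After 5 (consume 1 ladder): stone=7
After 6 (consume 6 stone): stone=1
After 7 (craft lens): lens=1
After 8 (gather 2 stone): lens=1 stone=2
After 9 (craft lens): lens=2 stone=1
After 10 (craft lens): lens=3
After 11 (gather 5 stone): lens=3 stone=5
After 12 (craft ladder): ladder=1 lens=3 stone=2
After 13 (craft lens): ladder=1 lens=4 stone=1
After 14 (gather 5 stone): ladder=1 lens=4 stone=6
After 15 (consume 6 stone): ladder=1 lens=4
After 16 (gather 3 stone): ladder=1 lens=4 stone=3
After 17 (gather 1 stone): ladder=1 lens=4 stone=4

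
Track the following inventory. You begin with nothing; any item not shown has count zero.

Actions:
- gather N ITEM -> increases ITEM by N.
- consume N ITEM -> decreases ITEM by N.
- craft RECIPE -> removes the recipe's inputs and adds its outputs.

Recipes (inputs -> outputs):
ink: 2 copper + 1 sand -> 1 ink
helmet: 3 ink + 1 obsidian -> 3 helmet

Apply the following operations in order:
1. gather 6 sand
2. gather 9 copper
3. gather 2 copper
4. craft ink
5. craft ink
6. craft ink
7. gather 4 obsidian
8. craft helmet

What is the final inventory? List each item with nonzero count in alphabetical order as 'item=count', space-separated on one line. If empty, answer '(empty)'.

Answer: copper=5 helmet=3 obsidian=3 sand=3

Derivation:
After 1 (gather 6 sand): sand=6
After 2 (gather 9 copper): copper=9 sand=6
After 3 (gather 2 copper): copper=11 sand=6
After 4 (craft ink): copper=9 ink=1 sand=5
After 5 (craft ink): copper=7 ink=2 sand=4
After 6 (craft ink): copper=5 ink=3 sand=3
After 7 (gather 4 obsidian): copper=5 ink=3 obsidian=4 sand=3
After 8 (craft helmet): copper=5 helmet=3 obsidian=3 sand=3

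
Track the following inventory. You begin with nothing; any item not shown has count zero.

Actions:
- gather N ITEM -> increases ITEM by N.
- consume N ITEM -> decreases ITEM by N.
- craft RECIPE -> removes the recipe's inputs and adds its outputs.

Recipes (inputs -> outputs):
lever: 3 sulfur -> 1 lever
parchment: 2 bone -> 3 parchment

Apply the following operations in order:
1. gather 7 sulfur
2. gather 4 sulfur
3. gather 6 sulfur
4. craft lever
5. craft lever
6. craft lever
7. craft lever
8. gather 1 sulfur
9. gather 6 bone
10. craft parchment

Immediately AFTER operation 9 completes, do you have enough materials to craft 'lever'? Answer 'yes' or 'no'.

Answer: yes

Derivation:
After 1 (gather 7 sulfur): sulfur=7
After 2 (gather 4 sulfur): sulfur=11
After 3 (gather 6 sulfur): sulfur=17
After 4 (craft lever): lever=1 sulfur=14
After 5 (craft lever): lever=2 sulfur=11
After 6 (craft lever): lever=3 sulfur=8
After 7 (craft lever): lever=4 sulfur=5
After 8 (gather 1 sulfur): lever=4 sulfur=6
After 9 (gather 6 bone): bone=6 lever=4 sulfur=6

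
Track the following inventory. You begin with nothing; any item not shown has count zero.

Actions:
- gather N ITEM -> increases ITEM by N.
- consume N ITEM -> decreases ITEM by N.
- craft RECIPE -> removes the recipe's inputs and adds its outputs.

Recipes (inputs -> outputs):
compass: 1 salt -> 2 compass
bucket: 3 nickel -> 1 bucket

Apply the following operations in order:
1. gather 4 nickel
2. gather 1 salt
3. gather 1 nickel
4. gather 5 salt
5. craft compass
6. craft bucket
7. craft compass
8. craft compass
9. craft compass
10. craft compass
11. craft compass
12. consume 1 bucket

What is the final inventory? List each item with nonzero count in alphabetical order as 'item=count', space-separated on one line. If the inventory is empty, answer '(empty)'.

After 1 (gather 4 nickel): nickel=4
After 2 (gather 1 salt): nickel=4 salt=1
After 3 (gather 1 nickel): nickel=5 salt=1
After 4 (gather 5 salt): nickel=5 salt=6
After 5 (craft compass): compass=2 nickel=5 salt=5
After 6 (craft bucket): bucket=1 compass=2 nickel=2 salt=5
After 7 (craft compass): bucket=1 compass=4 nickel=2 salt=4
After 8 (craft compass): bucket=1 compass=6 nickel=2 salt=3
After 9 (craft compass): bucket=1 compass=8 nickel=2 salt=2
After 10 (craft compass): bucket=1 compass=10 nickel=2 salt=1
After 11 (craft compass): bucket=1 compass=12 nickel=2
After 12 (consume 1 bucket): compass=12 nickel=2

Answer: compass=12 nickel=2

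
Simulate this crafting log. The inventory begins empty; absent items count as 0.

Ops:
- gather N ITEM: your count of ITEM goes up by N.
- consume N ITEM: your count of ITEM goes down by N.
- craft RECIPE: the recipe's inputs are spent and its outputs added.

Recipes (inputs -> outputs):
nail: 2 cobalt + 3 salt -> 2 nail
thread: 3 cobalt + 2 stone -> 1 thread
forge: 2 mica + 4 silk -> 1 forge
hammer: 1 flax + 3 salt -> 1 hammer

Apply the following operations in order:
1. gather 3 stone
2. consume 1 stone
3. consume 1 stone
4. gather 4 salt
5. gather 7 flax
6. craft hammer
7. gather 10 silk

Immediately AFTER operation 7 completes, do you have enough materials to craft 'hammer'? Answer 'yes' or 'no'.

After 1 (gather 3 stone): stone=3
After 2 (consume 1 stone): stone=2
After 3 (consume 1 stone): stone=1
After 4 (gather 4 salt): salt=4 stone=1
After 5 (gather 7 flax): flax=7 salt=4 stone=1
After 6 (craft hammer): flax=6 hammer=1 salt=1 stone=1
After 7 (gather 10 silk): flax=6 hammer=1 salt=1 silk=10 stone=1

Answer: no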